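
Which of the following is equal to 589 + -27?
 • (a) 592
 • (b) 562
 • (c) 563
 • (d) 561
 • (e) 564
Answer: b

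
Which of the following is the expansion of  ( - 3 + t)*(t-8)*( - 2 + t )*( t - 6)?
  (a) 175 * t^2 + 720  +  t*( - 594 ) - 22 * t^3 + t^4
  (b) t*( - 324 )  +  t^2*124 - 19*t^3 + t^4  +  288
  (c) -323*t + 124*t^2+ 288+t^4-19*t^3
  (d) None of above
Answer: b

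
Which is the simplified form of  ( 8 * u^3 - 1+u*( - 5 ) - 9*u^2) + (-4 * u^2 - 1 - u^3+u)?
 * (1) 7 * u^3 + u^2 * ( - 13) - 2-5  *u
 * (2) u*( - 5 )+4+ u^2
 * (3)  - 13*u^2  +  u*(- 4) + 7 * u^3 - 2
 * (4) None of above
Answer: 3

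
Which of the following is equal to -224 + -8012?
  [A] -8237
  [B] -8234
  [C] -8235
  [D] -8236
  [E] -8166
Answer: D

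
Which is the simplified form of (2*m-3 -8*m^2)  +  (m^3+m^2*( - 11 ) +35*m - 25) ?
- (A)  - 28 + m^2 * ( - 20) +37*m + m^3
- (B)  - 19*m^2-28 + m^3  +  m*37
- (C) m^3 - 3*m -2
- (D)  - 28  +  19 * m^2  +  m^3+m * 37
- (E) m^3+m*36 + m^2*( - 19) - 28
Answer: B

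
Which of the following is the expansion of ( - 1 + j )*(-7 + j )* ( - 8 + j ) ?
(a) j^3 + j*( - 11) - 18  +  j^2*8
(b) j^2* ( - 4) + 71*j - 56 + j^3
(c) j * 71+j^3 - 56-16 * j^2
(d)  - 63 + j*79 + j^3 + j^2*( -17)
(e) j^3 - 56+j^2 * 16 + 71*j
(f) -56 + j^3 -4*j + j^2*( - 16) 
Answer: c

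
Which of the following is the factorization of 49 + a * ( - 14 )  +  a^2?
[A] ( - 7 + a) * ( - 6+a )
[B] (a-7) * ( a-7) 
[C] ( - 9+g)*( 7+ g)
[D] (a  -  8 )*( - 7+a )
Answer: B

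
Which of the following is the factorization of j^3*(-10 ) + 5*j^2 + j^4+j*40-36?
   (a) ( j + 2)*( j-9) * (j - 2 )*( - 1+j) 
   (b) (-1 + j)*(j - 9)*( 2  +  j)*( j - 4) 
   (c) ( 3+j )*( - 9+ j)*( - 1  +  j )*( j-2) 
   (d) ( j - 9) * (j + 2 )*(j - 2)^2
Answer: a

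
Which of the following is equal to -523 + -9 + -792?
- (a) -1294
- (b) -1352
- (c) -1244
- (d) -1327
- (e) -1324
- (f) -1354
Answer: e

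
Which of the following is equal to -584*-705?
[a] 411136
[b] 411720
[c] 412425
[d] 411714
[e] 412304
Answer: b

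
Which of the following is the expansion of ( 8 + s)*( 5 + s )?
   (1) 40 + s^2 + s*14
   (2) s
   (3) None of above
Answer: 3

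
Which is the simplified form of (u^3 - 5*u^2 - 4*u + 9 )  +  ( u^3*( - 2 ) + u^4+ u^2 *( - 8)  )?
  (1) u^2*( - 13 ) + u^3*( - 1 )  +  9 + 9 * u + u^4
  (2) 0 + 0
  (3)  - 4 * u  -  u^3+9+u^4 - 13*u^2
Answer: 3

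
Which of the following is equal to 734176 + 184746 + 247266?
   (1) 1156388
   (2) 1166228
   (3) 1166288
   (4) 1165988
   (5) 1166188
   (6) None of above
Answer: 5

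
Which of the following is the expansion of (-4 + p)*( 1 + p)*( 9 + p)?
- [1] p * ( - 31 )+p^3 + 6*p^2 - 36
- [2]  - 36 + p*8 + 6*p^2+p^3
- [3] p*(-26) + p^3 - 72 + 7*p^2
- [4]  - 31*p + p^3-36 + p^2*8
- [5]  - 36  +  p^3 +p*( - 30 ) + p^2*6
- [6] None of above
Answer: 1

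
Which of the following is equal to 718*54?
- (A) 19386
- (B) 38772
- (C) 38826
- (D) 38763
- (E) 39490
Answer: B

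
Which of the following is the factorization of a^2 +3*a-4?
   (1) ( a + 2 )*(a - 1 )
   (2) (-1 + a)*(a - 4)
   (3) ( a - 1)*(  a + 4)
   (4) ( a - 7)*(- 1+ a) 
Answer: 3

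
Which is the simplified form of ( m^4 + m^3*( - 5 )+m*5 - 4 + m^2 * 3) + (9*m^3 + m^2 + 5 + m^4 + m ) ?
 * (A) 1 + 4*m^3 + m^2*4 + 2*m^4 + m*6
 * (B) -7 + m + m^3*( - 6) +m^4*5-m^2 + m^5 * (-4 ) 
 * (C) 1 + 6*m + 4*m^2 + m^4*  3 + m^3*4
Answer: A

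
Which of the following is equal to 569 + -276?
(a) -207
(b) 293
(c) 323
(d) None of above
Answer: b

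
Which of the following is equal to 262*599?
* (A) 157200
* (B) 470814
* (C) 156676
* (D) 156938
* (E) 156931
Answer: D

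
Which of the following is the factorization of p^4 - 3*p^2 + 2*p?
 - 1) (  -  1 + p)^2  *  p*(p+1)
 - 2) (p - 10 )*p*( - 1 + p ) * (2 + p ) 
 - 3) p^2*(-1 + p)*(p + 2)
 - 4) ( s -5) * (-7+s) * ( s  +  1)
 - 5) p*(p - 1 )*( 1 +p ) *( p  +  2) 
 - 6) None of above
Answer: 6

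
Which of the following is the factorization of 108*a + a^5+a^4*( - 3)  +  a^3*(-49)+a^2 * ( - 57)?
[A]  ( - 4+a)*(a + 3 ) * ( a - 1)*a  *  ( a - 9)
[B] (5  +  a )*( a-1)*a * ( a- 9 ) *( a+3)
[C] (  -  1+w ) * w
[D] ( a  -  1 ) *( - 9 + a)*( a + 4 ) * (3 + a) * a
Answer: D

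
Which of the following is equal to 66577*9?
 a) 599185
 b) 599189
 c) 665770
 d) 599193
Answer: d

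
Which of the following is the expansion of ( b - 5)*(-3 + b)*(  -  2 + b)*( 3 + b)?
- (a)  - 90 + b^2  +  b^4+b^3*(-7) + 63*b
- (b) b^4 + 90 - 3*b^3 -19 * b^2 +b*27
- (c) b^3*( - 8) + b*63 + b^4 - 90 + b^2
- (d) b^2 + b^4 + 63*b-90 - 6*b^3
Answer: a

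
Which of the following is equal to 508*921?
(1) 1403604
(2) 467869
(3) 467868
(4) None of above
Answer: 3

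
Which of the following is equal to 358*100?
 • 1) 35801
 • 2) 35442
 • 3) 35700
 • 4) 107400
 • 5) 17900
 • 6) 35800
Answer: 6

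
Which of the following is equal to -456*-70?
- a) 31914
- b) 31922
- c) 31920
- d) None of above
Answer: c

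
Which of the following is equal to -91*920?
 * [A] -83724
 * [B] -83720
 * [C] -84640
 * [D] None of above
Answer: B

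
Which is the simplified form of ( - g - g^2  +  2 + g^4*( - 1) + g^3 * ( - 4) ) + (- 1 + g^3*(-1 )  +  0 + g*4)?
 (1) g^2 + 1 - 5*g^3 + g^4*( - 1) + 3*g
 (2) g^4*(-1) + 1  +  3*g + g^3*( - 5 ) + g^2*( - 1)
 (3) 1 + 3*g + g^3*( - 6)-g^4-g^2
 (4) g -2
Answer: 2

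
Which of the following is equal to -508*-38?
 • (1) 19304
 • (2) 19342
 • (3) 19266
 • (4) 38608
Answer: 1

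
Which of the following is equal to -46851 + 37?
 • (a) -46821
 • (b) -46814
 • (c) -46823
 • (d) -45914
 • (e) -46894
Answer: b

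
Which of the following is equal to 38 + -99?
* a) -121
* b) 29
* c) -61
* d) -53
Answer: c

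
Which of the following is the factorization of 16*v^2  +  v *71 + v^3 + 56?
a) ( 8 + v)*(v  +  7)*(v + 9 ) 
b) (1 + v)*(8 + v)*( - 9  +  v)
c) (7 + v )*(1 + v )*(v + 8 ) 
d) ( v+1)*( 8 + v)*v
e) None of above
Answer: c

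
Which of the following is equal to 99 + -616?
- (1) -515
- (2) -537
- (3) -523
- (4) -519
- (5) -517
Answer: 5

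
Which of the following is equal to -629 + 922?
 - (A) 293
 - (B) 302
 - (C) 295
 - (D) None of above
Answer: A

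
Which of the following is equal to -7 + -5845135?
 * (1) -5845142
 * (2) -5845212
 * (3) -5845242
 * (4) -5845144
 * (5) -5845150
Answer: 1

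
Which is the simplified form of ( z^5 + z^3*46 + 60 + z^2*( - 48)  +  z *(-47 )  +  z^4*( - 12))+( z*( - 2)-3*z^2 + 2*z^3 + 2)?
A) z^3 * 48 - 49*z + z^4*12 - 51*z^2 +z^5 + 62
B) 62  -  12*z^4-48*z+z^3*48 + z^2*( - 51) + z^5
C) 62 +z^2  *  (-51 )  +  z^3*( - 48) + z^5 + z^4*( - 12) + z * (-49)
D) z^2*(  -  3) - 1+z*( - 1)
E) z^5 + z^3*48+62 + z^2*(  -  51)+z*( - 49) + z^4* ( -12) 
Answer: E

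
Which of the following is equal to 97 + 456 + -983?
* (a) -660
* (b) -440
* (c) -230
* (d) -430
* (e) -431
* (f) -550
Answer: d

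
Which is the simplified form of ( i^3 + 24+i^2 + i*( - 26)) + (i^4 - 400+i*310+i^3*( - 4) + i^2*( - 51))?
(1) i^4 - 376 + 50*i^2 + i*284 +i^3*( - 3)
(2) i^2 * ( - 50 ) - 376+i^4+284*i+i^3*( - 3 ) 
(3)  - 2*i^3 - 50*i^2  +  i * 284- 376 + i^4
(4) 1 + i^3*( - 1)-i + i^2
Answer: 2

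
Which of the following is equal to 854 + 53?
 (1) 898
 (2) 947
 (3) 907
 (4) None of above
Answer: 3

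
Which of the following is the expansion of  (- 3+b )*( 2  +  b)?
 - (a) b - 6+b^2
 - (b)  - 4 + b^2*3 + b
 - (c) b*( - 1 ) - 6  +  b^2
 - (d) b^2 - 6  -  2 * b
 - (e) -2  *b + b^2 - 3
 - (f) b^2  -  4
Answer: c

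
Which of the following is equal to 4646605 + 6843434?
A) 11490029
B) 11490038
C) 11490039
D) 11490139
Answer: C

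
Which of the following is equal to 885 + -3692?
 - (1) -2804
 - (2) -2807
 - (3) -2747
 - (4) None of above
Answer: 2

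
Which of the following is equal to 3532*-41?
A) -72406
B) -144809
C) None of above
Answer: C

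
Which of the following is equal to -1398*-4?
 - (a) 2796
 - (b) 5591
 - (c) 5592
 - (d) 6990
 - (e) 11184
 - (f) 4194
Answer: c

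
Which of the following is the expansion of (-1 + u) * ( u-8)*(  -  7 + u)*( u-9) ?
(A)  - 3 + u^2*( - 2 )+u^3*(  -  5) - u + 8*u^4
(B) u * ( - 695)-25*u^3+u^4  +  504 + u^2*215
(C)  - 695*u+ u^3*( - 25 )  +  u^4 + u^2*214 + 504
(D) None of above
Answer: B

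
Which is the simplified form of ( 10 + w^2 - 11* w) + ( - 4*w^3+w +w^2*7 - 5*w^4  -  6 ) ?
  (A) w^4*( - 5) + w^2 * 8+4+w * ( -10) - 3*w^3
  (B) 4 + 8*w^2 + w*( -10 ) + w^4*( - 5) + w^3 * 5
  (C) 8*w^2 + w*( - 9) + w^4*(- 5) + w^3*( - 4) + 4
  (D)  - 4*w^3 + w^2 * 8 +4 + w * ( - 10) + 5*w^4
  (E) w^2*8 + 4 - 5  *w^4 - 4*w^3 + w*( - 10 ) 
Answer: E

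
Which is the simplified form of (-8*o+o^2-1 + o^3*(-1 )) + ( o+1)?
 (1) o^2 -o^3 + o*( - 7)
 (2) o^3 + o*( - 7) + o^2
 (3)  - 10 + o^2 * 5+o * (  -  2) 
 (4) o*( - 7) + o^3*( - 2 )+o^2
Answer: 1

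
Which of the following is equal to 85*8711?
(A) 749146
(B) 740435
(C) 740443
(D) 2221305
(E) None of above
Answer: B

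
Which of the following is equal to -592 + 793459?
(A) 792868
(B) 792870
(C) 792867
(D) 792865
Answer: C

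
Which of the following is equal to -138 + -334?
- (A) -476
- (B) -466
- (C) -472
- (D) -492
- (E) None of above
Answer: C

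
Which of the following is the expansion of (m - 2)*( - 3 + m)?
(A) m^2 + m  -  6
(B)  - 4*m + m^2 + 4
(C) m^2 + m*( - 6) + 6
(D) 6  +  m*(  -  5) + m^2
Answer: D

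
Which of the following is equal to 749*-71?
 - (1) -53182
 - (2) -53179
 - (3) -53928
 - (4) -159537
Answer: 2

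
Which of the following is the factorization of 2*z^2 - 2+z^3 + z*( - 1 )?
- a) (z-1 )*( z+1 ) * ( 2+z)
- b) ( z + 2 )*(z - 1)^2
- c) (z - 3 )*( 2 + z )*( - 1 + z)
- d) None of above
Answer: a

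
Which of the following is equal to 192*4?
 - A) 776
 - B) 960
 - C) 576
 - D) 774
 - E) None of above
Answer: E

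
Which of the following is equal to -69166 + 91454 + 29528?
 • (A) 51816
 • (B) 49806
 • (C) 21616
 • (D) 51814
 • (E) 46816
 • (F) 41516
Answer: A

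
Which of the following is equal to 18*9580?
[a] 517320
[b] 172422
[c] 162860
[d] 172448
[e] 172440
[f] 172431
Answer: e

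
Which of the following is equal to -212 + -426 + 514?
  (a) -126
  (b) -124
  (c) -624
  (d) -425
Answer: b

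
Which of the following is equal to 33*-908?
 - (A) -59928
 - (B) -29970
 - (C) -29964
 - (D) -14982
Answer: C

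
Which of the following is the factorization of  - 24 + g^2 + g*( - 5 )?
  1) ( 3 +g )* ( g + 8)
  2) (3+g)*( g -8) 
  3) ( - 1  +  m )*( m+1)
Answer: 2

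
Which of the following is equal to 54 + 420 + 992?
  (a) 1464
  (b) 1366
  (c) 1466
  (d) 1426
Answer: c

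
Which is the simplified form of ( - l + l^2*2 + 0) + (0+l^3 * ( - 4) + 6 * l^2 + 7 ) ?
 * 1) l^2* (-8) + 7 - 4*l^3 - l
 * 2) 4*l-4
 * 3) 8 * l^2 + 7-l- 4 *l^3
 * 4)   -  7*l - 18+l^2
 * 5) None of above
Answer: 3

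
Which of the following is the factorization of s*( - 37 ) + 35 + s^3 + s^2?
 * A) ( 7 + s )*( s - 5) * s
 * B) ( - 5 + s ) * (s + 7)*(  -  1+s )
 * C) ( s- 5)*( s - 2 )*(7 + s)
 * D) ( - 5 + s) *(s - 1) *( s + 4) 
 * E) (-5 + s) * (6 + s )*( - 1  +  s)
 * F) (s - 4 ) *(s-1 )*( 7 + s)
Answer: B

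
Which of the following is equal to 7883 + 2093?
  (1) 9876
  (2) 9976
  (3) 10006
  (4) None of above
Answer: 2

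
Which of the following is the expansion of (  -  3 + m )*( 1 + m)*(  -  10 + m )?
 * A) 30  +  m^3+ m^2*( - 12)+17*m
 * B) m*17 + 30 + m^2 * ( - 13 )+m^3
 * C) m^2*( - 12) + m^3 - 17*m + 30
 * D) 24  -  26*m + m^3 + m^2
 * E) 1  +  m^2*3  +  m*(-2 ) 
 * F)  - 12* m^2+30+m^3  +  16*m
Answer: A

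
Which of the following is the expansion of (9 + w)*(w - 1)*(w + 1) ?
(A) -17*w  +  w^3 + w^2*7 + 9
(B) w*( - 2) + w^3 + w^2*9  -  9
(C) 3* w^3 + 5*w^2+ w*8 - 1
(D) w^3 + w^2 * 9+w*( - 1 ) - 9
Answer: D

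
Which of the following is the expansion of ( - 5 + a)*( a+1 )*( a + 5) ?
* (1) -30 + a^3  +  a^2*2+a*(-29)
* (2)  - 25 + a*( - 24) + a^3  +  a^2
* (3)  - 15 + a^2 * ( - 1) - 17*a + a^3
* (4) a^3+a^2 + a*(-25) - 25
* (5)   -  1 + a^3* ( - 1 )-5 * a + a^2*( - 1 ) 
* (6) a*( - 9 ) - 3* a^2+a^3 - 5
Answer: 4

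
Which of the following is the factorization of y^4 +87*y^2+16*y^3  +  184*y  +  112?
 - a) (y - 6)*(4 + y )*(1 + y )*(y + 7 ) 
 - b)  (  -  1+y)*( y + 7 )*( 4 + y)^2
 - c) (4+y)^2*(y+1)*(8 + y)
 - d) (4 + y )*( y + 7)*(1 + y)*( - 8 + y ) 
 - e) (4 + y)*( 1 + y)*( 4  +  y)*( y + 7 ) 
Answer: e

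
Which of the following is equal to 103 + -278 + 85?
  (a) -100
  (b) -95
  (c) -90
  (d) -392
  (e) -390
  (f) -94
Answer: c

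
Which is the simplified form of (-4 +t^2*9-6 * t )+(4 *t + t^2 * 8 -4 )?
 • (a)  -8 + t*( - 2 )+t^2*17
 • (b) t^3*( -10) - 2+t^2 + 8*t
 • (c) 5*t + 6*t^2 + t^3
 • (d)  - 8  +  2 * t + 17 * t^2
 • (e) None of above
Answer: a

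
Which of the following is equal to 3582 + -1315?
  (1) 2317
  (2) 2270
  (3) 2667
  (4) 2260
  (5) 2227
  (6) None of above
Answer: 6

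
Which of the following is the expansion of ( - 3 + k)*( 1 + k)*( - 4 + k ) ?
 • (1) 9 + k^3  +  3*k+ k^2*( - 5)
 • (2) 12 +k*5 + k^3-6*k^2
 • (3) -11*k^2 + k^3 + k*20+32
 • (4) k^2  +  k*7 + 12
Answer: 2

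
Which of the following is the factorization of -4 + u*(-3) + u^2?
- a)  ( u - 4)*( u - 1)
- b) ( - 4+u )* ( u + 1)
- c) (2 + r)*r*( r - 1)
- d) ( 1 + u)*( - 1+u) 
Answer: b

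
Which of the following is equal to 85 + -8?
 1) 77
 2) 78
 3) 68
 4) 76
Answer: 1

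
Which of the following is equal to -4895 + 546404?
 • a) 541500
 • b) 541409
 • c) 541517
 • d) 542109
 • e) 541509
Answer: e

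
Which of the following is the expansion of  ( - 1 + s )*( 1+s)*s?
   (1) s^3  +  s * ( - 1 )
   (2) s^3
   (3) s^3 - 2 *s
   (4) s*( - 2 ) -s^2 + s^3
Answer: 1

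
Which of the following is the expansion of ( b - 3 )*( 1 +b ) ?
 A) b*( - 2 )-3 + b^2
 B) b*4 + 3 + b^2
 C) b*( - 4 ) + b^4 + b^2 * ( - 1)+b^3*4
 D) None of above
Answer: A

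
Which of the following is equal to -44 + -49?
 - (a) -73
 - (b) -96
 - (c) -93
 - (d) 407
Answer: c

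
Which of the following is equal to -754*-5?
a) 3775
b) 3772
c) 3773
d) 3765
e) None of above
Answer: e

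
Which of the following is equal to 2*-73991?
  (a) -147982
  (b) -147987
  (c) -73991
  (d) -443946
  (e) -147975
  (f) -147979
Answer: a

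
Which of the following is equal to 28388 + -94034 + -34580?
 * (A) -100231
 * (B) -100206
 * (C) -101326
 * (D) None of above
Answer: D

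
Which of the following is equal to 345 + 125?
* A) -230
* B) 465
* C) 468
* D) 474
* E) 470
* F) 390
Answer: E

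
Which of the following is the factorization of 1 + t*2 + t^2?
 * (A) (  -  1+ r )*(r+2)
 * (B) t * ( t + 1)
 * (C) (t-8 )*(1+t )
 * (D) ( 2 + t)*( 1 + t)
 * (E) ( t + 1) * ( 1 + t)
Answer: E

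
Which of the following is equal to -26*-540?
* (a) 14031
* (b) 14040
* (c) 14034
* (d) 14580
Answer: b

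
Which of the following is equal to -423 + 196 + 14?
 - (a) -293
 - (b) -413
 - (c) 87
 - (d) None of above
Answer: d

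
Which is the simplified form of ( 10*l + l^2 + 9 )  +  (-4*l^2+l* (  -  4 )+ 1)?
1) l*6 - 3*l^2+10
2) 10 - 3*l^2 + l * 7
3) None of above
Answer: 1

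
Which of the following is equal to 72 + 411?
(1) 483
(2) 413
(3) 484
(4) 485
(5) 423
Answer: 1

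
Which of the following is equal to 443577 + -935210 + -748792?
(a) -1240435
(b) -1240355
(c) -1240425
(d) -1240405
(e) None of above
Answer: c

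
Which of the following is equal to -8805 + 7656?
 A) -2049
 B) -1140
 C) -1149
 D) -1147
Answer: C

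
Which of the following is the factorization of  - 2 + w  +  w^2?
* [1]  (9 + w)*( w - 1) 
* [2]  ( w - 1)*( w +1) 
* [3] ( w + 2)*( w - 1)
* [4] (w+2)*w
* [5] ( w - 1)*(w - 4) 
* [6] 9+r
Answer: 3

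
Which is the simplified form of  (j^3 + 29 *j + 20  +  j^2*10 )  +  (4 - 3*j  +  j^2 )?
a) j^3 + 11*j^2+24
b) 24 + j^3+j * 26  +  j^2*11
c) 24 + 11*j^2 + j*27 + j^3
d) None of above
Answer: b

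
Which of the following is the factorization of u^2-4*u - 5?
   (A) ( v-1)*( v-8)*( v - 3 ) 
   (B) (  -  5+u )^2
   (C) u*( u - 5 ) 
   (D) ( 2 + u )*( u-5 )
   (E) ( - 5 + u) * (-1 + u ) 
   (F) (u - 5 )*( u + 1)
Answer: F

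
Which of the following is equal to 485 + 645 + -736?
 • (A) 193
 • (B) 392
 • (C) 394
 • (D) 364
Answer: C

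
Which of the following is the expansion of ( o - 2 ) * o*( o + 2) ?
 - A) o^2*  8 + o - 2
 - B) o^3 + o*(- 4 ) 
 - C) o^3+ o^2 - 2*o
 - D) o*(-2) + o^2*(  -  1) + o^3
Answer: B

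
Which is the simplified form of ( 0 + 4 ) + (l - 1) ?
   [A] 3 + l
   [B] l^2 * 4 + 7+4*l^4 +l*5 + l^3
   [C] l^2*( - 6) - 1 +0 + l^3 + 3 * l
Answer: A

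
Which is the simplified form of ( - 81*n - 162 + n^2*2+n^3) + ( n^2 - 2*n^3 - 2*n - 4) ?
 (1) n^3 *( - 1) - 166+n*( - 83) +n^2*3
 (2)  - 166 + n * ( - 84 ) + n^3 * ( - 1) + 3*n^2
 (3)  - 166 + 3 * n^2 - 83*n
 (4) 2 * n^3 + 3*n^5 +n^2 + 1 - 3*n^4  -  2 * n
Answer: 1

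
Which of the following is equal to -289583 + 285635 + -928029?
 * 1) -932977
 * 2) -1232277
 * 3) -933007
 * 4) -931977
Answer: 4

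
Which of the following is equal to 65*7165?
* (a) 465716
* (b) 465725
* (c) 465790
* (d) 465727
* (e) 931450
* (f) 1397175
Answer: b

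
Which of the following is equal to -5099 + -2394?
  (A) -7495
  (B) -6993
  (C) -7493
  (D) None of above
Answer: C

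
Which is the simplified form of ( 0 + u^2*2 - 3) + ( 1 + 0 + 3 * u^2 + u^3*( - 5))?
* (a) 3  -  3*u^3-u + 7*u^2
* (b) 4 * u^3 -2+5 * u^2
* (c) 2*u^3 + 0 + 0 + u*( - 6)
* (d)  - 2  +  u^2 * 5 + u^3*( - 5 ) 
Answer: d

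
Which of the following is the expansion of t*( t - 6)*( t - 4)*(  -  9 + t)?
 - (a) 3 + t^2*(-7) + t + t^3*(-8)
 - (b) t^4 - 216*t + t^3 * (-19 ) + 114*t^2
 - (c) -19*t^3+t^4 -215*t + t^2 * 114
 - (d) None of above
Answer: b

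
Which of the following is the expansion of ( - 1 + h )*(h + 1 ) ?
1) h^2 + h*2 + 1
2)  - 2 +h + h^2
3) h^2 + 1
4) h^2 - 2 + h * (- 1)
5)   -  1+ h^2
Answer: 5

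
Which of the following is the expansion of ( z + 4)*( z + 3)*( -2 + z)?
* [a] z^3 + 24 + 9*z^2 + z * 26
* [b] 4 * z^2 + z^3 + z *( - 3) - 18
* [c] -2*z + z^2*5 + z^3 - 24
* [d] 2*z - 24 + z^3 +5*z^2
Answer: c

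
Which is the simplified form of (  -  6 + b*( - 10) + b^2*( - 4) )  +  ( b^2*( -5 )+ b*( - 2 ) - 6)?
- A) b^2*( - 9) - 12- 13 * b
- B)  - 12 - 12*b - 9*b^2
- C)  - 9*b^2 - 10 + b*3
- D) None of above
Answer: B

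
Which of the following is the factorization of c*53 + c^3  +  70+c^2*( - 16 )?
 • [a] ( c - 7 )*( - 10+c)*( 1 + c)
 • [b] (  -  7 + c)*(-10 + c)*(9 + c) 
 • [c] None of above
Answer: a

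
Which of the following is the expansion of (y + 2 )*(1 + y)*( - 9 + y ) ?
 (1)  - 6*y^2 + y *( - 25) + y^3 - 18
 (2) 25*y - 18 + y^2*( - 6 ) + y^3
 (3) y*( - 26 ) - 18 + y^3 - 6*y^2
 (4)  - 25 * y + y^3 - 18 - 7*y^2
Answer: 1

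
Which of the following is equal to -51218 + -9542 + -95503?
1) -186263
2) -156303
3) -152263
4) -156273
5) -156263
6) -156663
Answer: 5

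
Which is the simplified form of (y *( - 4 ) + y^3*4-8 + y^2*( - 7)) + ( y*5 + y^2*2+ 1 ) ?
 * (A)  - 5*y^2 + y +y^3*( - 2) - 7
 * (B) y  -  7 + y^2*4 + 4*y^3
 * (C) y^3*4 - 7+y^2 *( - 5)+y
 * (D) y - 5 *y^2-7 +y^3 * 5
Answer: C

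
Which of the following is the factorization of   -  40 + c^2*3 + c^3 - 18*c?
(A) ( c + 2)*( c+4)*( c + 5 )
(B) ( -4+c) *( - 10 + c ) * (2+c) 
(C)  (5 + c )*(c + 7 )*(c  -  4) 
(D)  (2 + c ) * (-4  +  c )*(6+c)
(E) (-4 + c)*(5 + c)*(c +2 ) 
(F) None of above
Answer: E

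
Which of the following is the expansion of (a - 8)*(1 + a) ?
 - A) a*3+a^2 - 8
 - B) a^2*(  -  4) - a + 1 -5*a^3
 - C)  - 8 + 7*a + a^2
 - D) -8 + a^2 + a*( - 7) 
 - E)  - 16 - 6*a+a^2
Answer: D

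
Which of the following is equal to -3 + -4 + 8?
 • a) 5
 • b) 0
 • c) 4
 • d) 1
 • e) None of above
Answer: d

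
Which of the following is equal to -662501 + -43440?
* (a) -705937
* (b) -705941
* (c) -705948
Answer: b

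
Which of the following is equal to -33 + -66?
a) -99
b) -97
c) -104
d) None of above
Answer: a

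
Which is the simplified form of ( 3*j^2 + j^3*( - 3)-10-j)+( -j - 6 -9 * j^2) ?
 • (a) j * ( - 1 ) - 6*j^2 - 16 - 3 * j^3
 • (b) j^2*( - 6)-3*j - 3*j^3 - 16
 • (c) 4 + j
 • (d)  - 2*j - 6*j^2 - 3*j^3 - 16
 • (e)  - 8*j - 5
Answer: d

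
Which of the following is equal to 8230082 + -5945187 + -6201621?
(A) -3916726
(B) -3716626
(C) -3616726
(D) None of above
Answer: A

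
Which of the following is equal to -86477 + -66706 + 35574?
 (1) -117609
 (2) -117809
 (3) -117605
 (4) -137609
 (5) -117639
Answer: 1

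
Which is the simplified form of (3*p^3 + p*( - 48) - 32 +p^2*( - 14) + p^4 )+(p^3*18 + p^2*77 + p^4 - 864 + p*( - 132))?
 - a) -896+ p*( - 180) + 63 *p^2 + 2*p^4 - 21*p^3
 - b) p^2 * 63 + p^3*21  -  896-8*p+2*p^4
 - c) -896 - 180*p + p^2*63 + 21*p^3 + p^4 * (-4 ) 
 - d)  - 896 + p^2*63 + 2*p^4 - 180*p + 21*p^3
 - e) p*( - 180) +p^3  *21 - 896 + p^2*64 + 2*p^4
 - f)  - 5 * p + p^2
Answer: d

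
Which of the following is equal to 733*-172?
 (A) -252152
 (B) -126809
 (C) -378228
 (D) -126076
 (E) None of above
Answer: D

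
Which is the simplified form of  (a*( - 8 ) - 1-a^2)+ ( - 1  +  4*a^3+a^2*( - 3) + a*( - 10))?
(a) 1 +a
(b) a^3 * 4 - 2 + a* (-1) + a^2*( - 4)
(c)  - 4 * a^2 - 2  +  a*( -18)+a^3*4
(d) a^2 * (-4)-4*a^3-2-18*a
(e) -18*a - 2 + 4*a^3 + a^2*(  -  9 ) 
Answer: c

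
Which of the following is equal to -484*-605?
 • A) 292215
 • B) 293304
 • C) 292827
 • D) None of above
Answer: D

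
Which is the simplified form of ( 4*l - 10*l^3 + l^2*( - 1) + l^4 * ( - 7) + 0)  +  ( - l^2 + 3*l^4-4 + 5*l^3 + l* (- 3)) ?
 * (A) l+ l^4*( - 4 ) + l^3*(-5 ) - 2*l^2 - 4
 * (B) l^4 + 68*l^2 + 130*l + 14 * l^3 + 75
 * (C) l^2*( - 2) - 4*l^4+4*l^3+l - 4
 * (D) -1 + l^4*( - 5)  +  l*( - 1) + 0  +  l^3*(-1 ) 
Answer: A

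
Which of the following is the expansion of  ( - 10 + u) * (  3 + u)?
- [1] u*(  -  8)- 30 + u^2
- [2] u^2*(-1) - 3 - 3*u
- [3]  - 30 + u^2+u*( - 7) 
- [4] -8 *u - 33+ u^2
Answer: 3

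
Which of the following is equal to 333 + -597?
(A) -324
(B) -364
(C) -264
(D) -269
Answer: C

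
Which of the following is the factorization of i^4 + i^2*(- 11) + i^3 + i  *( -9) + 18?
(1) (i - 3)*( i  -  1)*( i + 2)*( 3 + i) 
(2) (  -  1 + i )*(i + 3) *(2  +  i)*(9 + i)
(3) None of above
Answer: 1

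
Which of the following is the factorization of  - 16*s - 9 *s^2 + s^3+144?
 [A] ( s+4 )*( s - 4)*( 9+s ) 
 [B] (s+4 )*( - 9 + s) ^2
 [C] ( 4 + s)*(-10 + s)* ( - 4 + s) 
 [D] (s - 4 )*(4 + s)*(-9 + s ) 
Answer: D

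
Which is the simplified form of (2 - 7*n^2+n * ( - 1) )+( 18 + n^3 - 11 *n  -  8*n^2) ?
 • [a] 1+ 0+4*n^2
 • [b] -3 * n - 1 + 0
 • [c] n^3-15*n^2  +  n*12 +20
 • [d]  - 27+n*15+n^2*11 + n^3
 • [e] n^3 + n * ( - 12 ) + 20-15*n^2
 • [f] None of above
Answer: e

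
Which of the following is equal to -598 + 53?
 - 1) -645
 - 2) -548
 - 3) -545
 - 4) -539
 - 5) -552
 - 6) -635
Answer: 3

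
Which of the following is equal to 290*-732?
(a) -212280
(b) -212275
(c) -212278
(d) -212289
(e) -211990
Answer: a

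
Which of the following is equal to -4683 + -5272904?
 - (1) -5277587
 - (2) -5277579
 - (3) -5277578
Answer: 1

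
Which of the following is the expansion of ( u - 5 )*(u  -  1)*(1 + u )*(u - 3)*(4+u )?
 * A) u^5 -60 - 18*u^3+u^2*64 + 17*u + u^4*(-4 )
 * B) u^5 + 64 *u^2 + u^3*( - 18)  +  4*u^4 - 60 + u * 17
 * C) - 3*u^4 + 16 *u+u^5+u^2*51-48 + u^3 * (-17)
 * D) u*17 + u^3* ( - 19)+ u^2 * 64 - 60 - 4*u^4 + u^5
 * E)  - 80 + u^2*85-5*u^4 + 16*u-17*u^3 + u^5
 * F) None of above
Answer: A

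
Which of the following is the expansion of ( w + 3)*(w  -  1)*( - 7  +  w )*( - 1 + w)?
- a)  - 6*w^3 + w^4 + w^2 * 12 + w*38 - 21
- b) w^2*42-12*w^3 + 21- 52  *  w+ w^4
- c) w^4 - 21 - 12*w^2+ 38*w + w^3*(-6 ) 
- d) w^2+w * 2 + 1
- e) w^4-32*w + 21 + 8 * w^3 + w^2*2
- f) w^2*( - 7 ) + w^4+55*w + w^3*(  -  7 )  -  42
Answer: c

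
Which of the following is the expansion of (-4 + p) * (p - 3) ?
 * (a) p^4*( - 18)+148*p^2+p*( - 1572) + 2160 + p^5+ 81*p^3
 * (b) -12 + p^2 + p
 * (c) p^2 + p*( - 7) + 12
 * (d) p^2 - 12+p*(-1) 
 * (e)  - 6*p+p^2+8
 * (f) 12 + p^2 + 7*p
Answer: c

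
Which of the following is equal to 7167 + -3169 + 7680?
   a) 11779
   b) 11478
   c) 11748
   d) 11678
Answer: d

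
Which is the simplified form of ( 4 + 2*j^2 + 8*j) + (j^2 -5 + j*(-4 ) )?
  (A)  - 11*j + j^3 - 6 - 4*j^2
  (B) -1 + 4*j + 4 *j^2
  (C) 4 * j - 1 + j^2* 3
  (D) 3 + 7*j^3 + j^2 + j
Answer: C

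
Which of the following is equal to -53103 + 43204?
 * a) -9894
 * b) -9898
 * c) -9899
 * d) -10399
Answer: c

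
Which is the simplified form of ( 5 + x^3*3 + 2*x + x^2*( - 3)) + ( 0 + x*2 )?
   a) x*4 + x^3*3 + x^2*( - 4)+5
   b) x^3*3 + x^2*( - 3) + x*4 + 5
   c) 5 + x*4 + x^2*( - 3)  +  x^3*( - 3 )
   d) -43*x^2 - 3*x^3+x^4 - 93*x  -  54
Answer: b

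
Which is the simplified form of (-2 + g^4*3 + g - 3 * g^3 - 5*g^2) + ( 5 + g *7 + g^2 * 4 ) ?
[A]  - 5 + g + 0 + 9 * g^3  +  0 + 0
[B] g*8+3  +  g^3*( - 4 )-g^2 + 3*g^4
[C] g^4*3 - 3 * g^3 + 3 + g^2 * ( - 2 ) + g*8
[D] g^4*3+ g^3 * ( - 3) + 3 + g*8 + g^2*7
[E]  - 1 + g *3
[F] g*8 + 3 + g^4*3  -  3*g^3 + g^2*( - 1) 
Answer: F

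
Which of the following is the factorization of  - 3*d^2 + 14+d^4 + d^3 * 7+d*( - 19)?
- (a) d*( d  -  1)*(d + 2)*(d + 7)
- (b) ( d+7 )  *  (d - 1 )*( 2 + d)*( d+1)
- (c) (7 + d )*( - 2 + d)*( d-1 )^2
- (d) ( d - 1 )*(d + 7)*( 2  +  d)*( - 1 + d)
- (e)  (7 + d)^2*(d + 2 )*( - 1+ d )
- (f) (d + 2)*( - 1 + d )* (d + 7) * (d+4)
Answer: d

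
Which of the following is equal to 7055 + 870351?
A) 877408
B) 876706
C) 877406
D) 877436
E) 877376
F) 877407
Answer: C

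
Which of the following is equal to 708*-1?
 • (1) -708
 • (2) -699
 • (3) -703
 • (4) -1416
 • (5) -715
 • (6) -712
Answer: 1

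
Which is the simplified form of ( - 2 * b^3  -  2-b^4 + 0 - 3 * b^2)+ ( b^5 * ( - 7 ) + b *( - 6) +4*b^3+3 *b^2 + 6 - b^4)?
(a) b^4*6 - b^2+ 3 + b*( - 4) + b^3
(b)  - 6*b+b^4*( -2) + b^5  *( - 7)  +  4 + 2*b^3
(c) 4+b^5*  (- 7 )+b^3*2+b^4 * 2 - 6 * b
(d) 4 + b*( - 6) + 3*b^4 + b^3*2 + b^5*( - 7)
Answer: b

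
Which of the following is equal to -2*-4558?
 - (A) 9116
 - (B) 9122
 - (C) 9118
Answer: A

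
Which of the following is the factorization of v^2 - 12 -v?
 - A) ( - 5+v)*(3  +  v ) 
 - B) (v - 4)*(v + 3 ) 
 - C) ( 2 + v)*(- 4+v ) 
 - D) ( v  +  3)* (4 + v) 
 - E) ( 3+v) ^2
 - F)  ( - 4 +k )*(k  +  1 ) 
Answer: B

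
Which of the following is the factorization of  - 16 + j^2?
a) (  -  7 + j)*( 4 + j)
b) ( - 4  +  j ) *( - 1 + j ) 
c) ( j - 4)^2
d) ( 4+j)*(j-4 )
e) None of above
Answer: d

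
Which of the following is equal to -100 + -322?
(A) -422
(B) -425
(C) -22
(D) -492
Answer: A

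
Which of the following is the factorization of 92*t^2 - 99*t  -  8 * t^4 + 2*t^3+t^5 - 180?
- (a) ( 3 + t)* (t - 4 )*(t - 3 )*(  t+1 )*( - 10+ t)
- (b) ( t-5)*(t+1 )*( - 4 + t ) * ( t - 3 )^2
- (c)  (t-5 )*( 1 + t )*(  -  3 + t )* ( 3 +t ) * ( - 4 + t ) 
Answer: c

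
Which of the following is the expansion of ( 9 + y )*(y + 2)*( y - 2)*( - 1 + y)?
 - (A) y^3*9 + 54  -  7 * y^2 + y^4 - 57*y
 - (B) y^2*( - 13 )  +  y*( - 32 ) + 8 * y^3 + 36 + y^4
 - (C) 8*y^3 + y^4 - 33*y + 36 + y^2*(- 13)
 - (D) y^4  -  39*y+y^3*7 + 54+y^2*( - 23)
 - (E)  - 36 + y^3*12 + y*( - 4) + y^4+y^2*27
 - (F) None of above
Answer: B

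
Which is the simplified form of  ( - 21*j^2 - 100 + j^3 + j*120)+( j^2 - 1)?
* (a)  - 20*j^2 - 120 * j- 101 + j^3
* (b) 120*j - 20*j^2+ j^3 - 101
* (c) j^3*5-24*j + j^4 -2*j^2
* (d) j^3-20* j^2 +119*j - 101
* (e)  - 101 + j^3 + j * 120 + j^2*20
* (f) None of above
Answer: b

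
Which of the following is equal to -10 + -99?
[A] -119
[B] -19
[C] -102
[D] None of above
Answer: D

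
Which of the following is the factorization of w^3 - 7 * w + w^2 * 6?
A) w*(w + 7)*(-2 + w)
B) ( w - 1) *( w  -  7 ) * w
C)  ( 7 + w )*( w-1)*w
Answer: C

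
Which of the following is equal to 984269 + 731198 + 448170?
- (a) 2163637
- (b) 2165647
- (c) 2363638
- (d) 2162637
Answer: a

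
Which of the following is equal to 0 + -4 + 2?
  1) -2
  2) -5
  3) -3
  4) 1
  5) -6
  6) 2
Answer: 1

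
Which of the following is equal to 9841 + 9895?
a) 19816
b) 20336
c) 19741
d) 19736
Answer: d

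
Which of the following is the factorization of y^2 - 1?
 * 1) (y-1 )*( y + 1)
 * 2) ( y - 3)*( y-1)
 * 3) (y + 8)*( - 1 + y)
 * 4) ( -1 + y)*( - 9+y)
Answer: 1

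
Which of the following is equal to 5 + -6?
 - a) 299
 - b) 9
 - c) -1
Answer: c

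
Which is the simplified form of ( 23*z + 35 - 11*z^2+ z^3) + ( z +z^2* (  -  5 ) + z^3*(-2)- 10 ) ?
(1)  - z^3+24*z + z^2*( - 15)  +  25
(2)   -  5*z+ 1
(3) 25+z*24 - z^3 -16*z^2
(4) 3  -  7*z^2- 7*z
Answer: 3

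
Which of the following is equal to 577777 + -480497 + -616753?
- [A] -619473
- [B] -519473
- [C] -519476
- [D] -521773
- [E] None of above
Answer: B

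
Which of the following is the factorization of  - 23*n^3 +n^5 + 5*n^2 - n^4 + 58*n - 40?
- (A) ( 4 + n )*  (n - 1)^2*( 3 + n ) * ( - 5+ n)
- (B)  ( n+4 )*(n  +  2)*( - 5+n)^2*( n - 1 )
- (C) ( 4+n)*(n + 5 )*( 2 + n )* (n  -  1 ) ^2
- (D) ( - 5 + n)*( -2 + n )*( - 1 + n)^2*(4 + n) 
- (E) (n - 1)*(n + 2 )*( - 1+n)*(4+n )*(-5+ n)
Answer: E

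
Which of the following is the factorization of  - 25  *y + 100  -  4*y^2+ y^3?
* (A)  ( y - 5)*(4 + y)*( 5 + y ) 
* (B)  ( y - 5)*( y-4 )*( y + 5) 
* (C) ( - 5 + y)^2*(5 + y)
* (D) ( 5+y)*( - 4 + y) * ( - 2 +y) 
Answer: B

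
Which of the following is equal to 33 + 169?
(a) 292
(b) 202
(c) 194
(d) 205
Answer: b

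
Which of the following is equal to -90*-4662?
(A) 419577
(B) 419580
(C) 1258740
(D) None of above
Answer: B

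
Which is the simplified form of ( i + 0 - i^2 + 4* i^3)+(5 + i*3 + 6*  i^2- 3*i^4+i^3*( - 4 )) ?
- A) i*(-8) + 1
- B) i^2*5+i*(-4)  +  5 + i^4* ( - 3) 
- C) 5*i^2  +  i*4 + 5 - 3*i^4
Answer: C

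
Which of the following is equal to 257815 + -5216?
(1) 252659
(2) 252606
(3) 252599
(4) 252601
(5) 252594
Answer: 3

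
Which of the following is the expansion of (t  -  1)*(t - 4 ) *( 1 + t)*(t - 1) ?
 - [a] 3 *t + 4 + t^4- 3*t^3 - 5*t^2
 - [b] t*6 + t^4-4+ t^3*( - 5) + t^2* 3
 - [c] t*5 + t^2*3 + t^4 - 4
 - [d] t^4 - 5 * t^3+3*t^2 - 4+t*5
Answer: d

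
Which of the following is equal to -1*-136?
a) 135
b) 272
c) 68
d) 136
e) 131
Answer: d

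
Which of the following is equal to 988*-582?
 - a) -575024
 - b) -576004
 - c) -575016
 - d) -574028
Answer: c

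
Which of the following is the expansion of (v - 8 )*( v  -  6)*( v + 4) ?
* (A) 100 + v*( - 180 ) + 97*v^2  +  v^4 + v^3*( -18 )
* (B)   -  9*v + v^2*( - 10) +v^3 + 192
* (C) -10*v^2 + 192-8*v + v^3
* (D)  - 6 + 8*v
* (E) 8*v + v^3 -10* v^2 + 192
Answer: C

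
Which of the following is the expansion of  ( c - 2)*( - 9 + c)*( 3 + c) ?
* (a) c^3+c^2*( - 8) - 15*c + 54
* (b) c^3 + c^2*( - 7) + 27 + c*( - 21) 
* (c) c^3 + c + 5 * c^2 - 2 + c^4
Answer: a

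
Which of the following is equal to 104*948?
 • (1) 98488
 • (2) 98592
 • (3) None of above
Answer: 2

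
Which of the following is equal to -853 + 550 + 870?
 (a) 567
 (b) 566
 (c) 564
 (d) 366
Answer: a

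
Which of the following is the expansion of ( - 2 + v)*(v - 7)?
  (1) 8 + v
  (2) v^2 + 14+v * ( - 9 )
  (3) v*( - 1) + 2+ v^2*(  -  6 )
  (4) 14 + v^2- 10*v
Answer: 2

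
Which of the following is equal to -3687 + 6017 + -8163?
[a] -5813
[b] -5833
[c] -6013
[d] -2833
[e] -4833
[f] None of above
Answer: b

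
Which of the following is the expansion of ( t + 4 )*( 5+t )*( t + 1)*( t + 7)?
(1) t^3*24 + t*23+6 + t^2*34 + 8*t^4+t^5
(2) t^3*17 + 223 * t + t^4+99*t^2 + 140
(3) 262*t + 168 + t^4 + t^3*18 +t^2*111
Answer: 2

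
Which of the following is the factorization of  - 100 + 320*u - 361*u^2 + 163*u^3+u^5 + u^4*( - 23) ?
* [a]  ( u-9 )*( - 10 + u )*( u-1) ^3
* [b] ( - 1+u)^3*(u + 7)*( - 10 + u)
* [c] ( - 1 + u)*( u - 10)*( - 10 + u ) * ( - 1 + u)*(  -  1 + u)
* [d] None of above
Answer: c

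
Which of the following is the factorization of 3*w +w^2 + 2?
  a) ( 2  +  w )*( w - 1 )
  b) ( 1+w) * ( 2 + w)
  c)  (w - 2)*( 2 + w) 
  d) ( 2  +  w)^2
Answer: b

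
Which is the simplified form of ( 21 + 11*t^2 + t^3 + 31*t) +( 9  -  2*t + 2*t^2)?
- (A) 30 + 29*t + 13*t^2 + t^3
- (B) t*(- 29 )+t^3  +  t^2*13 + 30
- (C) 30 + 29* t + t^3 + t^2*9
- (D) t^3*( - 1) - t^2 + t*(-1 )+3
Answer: A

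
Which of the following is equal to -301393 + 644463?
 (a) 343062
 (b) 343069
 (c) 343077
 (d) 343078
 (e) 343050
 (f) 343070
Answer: f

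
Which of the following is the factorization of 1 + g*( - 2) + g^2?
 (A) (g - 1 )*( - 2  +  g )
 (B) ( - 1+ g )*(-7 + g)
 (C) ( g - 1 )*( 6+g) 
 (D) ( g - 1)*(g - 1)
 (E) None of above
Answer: D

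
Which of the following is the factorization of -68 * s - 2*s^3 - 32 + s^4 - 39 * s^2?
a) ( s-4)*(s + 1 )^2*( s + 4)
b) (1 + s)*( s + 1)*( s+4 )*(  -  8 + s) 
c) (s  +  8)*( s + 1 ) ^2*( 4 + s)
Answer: b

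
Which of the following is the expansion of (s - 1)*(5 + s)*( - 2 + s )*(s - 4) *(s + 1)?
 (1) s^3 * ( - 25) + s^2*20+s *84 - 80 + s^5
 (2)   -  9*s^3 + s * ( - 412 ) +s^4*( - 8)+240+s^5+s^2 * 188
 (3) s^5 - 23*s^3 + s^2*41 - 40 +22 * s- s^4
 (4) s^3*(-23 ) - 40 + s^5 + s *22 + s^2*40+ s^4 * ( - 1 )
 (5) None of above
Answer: 3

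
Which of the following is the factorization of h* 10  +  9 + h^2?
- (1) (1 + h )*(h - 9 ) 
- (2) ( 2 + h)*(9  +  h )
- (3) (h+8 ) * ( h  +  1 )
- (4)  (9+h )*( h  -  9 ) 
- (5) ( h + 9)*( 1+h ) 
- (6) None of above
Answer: 5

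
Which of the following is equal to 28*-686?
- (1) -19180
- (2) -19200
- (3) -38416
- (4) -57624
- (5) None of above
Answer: 5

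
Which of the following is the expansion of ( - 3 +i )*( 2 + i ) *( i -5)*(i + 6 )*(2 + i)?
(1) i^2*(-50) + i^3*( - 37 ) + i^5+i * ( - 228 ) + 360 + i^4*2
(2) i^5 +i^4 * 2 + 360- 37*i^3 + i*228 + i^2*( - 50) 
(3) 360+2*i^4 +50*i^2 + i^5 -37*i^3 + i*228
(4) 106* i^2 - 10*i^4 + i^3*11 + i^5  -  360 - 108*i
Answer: 2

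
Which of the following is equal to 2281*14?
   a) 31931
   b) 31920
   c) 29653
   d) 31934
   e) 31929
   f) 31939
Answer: d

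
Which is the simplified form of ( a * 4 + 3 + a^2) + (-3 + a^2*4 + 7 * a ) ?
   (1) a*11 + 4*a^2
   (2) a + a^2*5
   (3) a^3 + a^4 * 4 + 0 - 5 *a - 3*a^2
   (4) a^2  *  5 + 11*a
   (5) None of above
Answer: 4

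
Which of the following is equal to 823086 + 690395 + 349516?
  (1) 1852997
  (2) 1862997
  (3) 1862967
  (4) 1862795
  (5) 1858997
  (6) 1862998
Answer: 2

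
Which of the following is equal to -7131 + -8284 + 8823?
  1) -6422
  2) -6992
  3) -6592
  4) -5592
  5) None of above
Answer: 3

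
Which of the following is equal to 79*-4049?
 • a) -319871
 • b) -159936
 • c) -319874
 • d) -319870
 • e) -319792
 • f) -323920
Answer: a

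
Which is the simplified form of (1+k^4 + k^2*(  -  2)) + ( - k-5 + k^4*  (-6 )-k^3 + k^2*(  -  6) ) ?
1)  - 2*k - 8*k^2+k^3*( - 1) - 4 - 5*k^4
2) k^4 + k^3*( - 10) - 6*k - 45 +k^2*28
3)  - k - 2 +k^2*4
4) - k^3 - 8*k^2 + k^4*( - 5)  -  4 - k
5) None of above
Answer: 4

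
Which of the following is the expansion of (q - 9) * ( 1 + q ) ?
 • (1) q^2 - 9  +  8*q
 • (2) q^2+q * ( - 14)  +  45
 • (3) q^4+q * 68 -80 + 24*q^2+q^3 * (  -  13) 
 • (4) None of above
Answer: 4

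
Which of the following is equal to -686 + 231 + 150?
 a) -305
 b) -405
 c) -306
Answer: a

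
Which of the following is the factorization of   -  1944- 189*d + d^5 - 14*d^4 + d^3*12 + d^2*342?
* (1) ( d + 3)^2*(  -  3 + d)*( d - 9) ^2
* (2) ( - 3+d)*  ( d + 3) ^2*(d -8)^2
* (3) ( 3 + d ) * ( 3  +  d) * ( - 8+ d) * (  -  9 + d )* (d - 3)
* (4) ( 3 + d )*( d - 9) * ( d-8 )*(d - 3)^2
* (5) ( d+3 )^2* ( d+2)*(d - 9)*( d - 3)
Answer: 3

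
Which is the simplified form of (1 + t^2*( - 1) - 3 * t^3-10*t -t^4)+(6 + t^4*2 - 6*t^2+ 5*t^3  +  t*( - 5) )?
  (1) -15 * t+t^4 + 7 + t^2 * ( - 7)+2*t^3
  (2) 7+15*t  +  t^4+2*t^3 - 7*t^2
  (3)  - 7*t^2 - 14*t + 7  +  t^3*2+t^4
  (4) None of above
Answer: 1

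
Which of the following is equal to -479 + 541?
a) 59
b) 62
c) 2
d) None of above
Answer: b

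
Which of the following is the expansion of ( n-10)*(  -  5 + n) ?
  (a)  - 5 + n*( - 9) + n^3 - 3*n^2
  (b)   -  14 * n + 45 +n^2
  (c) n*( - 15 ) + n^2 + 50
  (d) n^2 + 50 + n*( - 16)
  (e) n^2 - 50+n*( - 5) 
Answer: c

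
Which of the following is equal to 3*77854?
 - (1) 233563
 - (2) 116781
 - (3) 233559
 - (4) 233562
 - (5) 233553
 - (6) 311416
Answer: 4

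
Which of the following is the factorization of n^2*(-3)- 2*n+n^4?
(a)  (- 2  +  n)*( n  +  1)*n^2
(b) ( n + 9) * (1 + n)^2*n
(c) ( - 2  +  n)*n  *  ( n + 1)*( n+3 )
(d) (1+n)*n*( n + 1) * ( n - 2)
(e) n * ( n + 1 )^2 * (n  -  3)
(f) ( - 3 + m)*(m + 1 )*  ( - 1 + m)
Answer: d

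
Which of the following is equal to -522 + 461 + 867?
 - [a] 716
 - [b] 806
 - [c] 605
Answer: b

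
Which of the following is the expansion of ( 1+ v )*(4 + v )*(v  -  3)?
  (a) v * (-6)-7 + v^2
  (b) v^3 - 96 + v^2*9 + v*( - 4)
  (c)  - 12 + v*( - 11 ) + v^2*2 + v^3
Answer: c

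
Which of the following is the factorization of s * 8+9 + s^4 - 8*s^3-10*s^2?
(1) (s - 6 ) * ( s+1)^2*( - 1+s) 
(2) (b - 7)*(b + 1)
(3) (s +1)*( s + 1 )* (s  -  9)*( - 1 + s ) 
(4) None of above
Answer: 3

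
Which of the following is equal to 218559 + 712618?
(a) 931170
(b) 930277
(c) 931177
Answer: c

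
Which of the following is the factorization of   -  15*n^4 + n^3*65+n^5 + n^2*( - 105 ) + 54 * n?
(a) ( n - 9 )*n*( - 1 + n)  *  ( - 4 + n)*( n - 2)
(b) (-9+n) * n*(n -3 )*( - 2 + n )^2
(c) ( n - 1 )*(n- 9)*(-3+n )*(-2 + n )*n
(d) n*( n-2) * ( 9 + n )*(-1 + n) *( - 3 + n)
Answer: c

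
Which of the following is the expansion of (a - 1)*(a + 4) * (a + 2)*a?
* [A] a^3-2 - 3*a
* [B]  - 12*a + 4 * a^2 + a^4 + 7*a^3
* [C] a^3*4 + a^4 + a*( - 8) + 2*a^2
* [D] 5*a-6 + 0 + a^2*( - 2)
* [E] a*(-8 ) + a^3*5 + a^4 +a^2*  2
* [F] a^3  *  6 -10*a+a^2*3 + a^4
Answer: E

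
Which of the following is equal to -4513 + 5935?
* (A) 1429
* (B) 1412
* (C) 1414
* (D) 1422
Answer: D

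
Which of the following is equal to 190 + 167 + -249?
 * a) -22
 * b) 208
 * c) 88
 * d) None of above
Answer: d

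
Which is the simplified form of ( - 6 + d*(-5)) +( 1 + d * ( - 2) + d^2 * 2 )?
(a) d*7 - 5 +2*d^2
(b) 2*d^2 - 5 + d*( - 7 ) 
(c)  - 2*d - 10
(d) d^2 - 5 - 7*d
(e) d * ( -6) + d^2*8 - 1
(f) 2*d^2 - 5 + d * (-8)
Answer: b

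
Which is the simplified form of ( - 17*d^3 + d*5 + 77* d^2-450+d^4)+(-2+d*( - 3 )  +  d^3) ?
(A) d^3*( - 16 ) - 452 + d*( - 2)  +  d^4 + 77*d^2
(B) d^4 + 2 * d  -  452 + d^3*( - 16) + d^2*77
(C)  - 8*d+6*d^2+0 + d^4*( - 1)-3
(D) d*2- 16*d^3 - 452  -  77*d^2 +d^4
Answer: B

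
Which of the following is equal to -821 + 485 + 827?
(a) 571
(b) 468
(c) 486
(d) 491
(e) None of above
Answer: d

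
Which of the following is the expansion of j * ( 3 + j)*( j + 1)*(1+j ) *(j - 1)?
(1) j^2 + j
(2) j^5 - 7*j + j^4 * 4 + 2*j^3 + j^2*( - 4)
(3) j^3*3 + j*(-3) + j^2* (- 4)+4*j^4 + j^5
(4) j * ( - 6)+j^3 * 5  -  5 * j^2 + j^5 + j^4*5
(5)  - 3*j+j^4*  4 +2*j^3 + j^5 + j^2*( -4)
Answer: 5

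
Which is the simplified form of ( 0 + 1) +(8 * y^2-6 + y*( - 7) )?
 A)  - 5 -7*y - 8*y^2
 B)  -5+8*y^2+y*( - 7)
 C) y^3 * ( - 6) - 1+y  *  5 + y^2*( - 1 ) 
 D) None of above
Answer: B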